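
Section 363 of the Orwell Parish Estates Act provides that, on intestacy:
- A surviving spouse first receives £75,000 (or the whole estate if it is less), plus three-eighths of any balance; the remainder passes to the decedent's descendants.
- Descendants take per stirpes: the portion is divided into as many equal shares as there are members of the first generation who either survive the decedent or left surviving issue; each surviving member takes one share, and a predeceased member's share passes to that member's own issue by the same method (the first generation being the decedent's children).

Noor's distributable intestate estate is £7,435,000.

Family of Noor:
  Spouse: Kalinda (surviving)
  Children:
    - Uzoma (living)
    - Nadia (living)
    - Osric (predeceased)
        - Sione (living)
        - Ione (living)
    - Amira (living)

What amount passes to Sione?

Sione receives £575,000.

Kalinda first takes £75,000, leaving a balance of £7,360,000. Kalinda then takes three-eighths of the balance (£2,760,000), for a total of £2,835,000. The remaining £4,600,000 passes to the descendants.
The descendants' portion (£4,600,000) is divided into 4 shares of £1,150,000: Uzoma, Nadia, and Amira each take £1,150,000; Osric's £1,150,000 share passes to Osric's issue.
Osric's share (£1,150,000) is divided into 2 shares of £575,000: Sione and Ione each take £575,000.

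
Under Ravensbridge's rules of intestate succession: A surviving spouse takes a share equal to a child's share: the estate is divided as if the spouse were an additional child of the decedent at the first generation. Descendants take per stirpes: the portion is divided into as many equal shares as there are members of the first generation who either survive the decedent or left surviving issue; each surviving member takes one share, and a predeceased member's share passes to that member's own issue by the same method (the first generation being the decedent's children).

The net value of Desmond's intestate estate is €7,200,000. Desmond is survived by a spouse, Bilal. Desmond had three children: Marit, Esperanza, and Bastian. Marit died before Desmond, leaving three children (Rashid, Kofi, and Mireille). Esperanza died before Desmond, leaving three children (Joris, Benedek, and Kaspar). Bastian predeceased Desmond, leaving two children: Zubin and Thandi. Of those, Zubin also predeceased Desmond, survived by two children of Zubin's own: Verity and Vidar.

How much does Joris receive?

The spouse counts as an additional share at the children's level, so there are 4 primary shares of €1,800,000. Bilal takes one such share (€1,800,000).
The children's combined portion (€5,400,000) is divided into 3 shares of €1,800,000: Marit's €1,800,000 share passes to Marit's issue; Esperanza's €1,800,000 share passes to Esperanza's issue; Bastian's €1,800,000 share passes to Bastian's issue.
Marit's share (€1,800,000) is divided into 3 shares of €600,000: Rashid, Kofi, and Mireille each take €600,000.
Esperanza's share (€1,800,000) is divided into 3 shares of €600,000: Joris, Benedek, and Kaspar each take €600,000.
Bastian's share (€1,800,000) is divided into 2 shares of €900,000: Thandi takes €900,000; Zubin's €900,000 share passes to Zubin's issue.
Zubin's share (€900,000) is divided into 2 shares of €450,000: Verity and Vidar each take €450,000.

Joris receives €600,000.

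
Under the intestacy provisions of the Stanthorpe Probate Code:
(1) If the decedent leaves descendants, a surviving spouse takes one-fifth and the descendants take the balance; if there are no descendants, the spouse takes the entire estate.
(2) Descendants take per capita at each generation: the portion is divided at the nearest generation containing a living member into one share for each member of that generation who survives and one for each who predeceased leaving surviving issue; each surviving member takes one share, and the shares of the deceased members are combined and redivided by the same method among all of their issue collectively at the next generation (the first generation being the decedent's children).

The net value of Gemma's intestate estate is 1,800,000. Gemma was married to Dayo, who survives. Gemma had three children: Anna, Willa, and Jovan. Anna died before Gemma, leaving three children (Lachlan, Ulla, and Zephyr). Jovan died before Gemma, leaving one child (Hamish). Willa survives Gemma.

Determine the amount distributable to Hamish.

Hamish receives 240,000.

Dayo takes one-fifth of 1,800,000 = 360,000. The remaining 1,440,000 passes to the descendants.
The descendants' portion (1,440,000) is divided at the children's generation into 3 shares of 480,000. Willa takes 480,000. The 2 shares of the deceased (Anna and Jovan) are combined into a pool of 960,000.
That pool (960,000) is divided at the grandchildren's generation equally among Lachlan, Ulla, Zephyr, and Hamish: 240,000 each.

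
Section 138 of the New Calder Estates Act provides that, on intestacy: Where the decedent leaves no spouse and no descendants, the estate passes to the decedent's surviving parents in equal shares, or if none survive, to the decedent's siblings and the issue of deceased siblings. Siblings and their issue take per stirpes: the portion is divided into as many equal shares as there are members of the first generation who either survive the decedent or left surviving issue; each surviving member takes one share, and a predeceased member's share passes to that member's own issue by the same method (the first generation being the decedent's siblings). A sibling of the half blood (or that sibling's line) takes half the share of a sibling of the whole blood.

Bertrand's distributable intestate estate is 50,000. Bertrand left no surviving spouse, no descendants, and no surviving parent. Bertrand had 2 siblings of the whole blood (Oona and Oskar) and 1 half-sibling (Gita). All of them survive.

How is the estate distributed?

The entire 50,000 passes to the siblings and their issue.
Counting each half-blood sibling's line as half a unit, there are 5/2 units in 50,000, so one unit is 20,000. Whole-blood lines (Oona and Oskar) take 20,000 each; half-blood lines (Gita) take 10,000 each.

Gita: 10,000; Oona: 20,000; Oskar: 20,000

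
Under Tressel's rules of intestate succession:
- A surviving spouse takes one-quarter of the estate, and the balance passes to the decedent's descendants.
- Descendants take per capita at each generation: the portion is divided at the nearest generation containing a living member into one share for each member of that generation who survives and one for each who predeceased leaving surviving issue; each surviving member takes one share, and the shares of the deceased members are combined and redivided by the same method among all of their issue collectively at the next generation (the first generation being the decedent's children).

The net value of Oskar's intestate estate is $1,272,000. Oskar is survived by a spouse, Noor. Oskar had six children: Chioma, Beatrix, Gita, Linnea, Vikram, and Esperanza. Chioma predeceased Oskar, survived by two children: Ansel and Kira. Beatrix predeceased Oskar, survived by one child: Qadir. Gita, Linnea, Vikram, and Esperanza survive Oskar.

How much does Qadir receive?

Qadir receives $106,000.

Noor takes one-quarter of $1,272,000 = $318,000. The remaining $954,000 passes to the descendants.
The descendants' portion ($954,000) is divided at the children's generation into 6 shares of $159,000. Gita, Linnea, Vikram, and Esperanza each take $159,000. The 2 shares of the deceased (Chioma and Beatrix) are combined into a pool of $318,000.
That pool ($318,000) is divided at the grandchildren's generation equally among Ansel, Kira, and Qadir: $106,000 each.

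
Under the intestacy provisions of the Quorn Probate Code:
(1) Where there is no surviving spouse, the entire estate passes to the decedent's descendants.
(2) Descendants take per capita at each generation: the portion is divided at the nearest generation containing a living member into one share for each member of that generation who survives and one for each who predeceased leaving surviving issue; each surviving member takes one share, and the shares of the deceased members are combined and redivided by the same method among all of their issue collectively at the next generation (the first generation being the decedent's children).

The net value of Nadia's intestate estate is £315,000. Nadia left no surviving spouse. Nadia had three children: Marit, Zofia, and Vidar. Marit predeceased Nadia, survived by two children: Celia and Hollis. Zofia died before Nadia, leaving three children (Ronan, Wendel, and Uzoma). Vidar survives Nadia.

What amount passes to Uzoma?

The entire £315,000 passes to the descendants.
That amount (£315,000) is divided at the children's generation into 3 shares of £105,000. Vidar takes £105,000. The 2 shares of the deceased (Marit and Zofia) are combined into a pool of £210,000.
That pool (£210,000) is divided at the grandchildren's generation equally among Celia, Hollis, Ronan, Wendel, and Uzoma: £42,000 each.

Uzoma receives £42,000.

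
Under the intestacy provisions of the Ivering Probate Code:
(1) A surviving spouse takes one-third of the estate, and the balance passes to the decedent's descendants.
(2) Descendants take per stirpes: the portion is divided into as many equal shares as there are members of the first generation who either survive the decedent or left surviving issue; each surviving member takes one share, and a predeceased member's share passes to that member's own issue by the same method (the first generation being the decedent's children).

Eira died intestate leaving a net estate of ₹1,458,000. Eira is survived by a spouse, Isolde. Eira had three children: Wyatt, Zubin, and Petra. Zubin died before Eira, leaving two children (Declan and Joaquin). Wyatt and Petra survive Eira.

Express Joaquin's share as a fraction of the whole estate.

Isolde takes one-third of ₹1,458,000 = ₹486,000. The remaining ₹972,000 passes to the descendants.
The descendants' portion (₹972,000) is divided into 3 shares of ₹324,000: Wyatt and Petra each take ₹324,000; Zubin's ₹324,000 share passes to Zubin's issue.
Zubin's share (₹324,000) is divided into 2 shares of ₹162,000: Declan and Joaquin each take ₹162,000.

Joaquin receives 1/9 of the estate.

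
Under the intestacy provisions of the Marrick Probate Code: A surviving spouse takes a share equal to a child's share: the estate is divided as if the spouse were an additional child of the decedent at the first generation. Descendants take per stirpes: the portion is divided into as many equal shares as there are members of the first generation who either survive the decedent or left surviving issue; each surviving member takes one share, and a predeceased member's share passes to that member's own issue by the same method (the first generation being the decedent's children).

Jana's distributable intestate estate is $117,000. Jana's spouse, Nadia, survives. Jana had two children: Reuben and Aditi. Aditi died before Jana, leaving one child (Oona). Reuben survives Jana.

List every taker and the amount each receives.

Nadia: $39,000; Reuben: $39,000; Oona: $39,000

The spouse counts as an additional share at the children's level, so there are 3 primary shares of $39,000. Nadia takes one such share ($39,000).
The children's combined portion ($78,000) is divided into 2 shares of $39,000: Reuben takes $39,000; Aditi's $39,000 share passes to Aditi's issue.
Aditi's share ($39,000) passes entirely to Oona.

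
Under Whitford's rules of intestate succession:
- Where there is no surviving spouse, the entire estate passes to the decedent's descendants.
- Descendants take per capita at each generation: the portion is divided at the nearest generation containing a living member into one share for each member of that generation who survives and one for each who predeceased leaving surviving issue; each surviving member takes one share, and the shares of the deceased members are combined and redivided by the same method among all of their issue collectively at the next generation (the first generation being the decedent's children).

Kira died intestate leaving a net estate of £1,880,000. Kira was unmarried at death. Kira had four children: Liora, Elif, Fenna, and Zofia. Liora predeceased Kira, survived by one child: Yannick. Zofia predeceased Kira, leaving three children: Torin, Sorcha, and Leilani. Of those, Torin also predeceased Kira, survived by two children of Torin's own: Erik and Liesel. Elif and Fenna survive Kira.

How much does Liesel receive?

Liesel receives £117,500.

The entire £1,880,000 passes to the descendants.
That amount (£1,880,000) is divided at the children's generation into 4 shares of £470,000. Elif and Fenna each take £470,000. The 2 shares of the deceased (Liora and Zofia) are combined into a pool of £940,000.
That pool (£940,000) is divided at the grandchildren's generation into 4 shares of £235,000. Yannick, Sorcha, and Leilani each take £235,000. The remaining share for the deceased Torin (£235,000) is carried to the next generation.
That pool (£235,000) is divided at the great-grandchildren's generation equally among Erik and Liesel: £117,500 each.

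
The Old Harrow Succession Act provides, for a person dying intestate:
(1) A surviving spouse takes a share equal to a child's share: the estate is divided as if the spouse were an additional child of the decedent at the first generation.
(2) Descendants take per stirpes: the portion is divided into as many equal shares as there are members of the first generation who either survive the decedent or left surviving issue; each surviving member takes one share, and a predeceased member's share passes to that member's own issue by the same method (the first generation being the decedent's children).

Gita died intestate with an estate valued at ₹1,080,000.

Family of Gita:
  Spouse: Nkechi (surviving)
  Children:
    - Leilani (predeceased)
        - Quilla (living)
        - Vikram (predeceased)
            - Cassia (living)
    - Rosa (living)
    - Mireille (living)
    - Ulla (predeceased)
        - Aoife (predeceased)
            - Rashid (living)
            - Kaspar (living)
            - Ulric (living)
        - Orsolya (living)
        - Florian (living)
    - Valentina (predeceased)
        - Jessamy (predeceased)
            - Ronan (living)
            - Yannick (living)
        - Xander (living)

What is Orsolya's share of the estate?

Orsolya receives ₹60,000.

The spouse counts as an additional share at the children's level, so there are 6 primary shares of ₹180,000. Nkechi takes one such share (₹180,000).
The children's combined portion (₹900,000) is divided into 5 shares of ₹180,000: Rosa and Mireille each take ₹180,000; Leilani's ₹180,000 share passes to Leilani's issue; Ulla's ₹180,000 share passes to Ulla's issue; Valentina's ₹180,000 share passes to Valentina's issue.
Leilani's share (₹180,000) is divided into 2 shares of ₹90,000: Quilla takes ₹90,000; Vikram's ₹90,000 share passes to Vikram's issue.
Vikram's share (₹90,000) passes entirely to Cassia.
Ulla's share (₹180,000) is divided into 3 shares of ₹60,000: Orsolya and Florian each take ₹60,000; Aoife's ₹60,000 share passes to Aoife's issue.
Aoife's share (₹60,000) is divided into 3 shares of ₹20,000: Rashid, Kaspar, and Ulric each take ₹20,000.
Valentina's share (₹180,000) is divided into 2 shares of ₹90,000: Xander takes ₹90,000; Jessamy's ₹90,000 share passes to Jessamy's issue.
Jessamy's share (₹90,000) is divided into 2 shares of ₹45,000: Ronan and Yannick each take ₹45,000.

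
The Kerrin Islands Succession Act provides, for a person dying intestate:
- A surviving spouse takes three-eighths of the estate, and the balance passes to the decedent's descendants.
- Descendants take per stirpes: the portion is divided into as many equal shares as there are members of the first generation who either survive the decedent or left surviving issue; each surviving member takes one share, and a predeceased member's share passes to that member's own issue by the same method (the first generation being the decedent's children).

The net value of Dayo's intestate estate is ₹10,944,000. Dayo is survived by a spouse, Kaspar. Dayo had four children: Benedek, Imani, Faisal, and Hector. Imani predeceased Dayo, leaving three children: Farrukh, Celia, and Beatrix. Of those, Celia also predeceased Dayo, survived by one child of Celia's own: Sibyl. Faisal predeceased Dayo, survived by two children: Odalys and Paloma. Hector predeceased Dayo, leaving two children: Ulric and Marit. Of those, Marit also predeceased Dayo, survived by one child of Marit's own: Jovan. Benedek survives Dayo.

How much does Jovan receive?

Kaspar takes three-eighths of ₹10,944,000 = ₹4,104,000. The remaining ₹6,840,000 passes to the descendants.
The descendants' portion (₹6,840,000) is divided into 4 shares of ₹1,710,000: Benedek takes ₹1,710,000; Imani's ₹1,710,000 share passes to Imani's issue; Faisal's ₹1,710,000 share passes to Faisal's issue; Hector's ₹1,710,000 share passes to Hector's issue.
Imani's share (₹1,710,000) is divided into 3 shares of ₹570,000: Farrukh and Beatrix each take ₹570,000; Celia's ₹570,000 share passes to Celia's issue.
Celia's share (₹570,000) passes entirely to Sibyl.
Faisal's share (₹1,710,000) is divided into 2 shares of ₹855,000: Odalys and Paloma each take ₹855,000.
Hector's share (₹1,710,000) is divided into 2 shares of ₹855,000: Ulric takes ₹855,000; Marit's ₹855,000 share passes to Marit's issue.
Marit's share (₹855,000) passes entirely to Jovan.

Jovan receives ₹855,000.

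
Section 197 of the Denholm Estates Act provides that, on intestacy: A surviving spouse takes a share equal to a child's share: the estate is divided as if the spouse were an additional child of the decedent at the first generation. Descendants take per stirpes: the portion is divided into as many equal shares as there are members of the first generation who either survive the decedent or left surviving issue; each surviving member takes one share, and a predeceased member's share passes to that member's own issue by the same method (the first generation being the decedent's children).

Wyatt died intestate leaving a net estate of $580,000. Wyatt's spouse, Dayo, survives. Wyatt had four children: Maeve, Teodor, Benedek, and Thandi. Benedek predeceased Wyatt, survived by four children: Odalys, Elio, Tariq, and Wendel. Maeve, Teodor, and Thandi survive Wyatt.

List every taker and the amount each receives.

Dayo: $116,000; Maeve: $116,000; Teodor: $116,000; Odalys: $29,000; Elio: $29,000; Tariq: $29,000; Wendel: $29,000; Thandi: $116,000

The spouse counts as an additional share at the children's level, so there are 5 primary shares of $116,000. Dayo takes one such share ($116,000).
The children's combined portion ($464,000) is divided into 4 shares of $116,000: Maeve, Teodor, and Thandi each take $116,000; Benedek's $116,000 share passes to Benedek's issue.
Benedek's share ($116,000) is divided into 4 shares of $29,000: Odalys, Elio, Tariq, and Wendel each take $29,000.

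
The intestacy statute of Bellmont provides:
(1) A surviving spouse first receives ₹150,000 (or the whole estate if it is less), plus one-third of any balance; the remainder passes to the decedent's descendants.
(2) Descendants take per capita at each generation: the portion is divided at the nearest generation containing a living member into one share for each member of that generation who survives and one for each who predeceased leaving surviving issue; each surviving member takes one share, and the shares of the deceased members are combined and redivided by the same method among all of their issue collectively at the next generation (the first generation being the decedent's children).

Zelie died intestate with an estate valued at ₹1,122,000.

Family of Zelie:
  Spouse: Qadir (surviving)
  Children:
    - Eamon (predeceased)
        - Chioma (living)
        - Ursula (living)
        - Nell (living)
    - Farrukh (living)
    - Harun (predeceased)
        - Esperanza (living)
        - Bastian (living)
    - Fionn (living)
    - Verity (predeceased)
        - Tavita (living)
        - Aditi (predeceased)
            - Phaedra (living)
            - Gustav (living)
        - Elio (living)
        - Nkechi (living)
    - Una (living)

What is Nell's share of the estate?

Qadir first takes ₹150,000, leaving a balance of ₹972,000. Qadir then takes one-third of the balance (₹324,000), for a total of ₹474,000. The remaining ₹648,000 passes to the descendants.
The descendants' portion (₹648,000) is divided at the children's generation into 6 shares of ₹108,000. Farrukh, Fionn, and Una each take ₹108,000. The 3 shares of the deceased (Eamon, Harun, and Verity) are combined into a pool of ₹324,000.
That pool (₹324,000) is divided at the grandchildren's generation into 9 shares of ₹36,000. Chioma, Ursula, Nell, Esperanza, Bastian, Tavita, Elio, and Nkechi each take ₹36,000. The remaining share for the deceased Aditi (₹36,000) is carried to the next generation.
That pool (₹36,000) is divided at the great-grandchildren's generation equally among Phaedra and Gustav: ₹18,000 each.

Nell receives ₹36,000.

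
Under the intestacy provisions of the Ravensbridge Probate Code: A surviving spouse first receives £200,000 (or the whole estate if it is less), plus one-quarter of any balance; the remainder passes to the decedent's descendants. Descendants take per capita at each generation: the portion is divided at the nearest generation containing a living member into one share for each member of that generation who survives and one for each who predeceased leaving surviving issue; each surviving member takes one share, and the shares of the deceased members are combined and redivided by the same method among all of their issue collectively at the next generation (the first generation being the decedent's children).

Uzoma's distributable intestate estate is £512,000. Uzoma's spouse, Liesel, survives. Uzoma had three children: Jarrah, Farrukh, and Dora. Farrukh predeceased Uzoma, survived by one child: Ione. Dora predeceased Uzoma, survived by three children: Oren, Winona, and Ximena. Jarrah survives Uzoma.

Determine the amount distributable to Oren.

Liesel first takes £200,000, leaving a balance of £312,000. Liesel then takes one-quarter of the balance (£78,000), for a total of £278,000. The remaining £234,000 passes to the descendants.
The descendants' portion (£234,000) is divided at the children's generation into 3 shares of £78,000. Jarrah takes £78,000. The 2 shares of the deceased (Farrukh and Dora) are combined into a pool of £156,000.
That pool (£156,000) is divided at the grandchildren's generation equally among Ione, Oren, Winona, and Ximena: £39,000 each.

Oren receives £39,000.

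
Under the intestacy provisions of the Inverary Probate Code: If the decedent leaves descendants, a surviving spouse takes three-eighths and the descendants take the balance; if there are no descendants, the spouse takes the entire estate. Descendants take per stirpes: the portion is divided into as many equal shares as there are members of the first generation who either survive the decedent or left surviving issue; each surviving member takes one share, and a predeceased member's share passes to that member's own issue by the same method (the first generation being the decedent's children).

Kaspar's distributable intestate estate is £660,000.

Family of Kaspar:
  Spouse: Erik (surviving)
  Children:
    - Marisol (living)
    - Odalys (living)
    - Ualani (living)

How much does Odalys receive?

Erik takes three-eighths of £660,000 = £247,500. The remaining £412,500 passes to the descendants.
The descendants' portion (£412,500) is divided into 3 shares of £137,500: Marisol, Odalys, and Ualani each take £137,500.

Odalys receives £137,500.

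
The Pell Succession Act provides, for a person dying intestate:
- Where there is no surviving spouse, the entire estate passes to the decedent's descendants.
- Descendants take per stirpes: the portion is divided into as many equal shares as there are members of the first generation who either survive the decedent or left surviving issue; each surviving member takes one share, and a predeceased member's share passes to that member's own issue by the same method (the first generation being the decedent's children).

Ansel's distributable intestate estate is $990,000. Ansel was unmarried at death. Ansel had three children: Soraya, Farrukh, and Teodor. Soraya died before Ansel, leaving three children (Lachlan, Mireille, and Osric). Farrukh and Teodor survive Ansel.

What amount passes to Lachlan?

The entire $990,000 passes to the descendants.
That amount ($990,000) is divided into 3 shares of $330,000: Farrukh and Teodor each take $330,000; Soraya's $330,000 share passes to Soraya's issue.
Soraya's share ($330,000) is divided into 3 shares of $110,000: Lachlan, Mireille, and Osric each take $110,000.

Lachlan receives $110,000.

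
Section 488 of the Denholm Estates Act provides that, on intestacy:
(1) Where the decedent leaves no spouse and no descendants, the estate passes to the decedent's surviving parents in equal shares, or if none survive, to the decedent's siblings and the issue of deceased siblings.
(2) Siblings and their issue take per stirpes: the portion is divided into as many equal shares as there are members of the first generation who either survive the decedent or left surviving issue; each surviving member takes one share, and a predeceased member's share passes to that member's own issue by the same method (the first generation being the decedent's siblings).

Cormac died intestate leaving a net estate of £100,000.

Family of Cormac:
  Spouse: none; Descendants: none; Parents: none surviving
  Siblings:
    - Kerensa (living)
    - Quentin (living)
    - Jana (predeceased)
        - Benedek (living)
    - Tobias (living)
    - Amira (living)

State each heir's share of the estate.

The entire £100,000 passes to the siblings and their issue.
That amount (£100,000) is divided into 5 shares of £20,000: Kerensa, Quentin, Tobias, and Amira each take £20,000; Jana's £20,000 share passes to Jana's issue.
Jana's share (£20,000) passes entirely to Benedek.

Kerensa: £20,000; Quentin: £20,000; Benedek: £20,000; Tobias: £20,000; Amira: £20,000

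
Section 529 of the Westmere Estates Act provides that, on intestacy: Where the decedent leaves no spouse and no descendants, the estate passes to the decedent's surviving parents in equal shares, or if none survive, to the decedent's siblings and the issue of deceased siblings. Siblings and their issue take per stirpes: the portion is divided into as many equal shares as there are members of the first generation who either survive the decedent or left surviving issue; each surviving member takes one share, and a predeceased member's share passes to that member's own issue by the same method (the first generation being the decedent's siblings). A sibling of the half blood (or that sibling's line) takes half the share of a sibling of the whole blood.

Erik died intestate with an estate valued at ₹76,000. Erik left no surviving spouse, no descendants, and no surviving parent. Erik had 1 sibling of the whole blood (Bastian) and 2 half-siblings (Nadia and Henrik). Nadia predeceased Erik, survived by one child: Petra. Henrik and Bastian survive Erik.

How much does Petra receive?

The entire ₹76,000 passes to the siblings and their issue.
Counting each half-blood sibling's line as half a unit, there are 2 units in ₹76,000, so one unit is ₹38,000. Whole-blood lines (Bastian) take ₹38,000 each; half-blood lines (Nadia and Henrik) take ₹19,000 each.
Nadia's share (₹19,000) passes entirely to Petra.

Petra receives ₹19,000.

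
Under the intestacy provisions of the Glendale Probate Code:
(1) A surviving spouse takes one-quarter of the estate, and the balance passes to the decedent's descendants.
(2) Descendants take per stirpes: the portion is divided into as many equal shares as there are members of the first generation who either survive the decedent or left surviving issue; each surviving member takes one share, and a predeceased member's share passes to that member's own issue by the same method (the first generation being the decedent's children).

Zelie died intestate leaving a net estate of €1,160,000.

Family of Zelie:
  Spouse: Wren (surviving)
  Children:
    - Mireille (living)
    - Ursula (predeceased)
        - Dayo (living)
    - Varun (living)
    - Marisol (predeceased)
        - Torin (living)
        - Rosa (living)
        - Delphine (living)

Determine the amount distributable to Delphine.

Wren takes one-quarter of €1,160,000 = €290,000. The remaining €870,000 passes to the descendants.
The descendants' portion (€870,000) is divided into 4 shares of €217,500: Mireille and Varun each take €217,500; Ursula's €217,500 share passes to Ursula's issue; Marisol's €217,500 share passes to Marisol's issue.
Ursula's share (€217,500) passes entirely to Dayo.
Marisol's share (€217,500) is divided into 3 shares of €72,500: Torin, Rosa, and Delphine each take €72,500.

Delphine receives €72,500.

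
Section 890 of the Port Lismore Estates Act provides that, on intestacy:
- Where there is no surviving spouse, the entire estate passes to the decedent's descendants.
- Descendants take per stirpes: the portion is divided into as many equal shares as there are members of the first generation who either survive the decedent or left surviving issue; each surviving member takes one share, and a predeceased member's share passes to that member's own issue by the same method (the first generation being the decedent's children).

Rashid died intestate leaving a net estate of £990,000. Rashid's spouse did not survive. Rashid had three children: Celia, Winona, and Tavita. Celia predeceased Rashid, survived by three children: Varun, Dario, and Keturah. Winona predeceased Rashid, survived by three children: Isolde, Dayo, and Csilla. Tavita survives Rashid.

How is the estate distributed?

The entire £990,000 passes to the descendants.
That amount (£990,000) is divided into 3 shares of £330,000: Tavita takes £330,000; Celia's £330,000 share passes to Celia's issue; Winona's £330,000 share passes to Winona's issue.
Celia's share (£330,000) is divided into 3 shares of £110,000: Varun, Dario, and Keturah each take £110,000.
Winona's share (£330,000) is divided into 3 shares of £110,000: Isolde, Dayo, and Csilla each take £110,000.

Varun: £110,000; Dario: £110,000; Keturah: £110,000; Isolde: £110,000; Dayo: £110,000; Csilla: £110,000; Tavita: £330,000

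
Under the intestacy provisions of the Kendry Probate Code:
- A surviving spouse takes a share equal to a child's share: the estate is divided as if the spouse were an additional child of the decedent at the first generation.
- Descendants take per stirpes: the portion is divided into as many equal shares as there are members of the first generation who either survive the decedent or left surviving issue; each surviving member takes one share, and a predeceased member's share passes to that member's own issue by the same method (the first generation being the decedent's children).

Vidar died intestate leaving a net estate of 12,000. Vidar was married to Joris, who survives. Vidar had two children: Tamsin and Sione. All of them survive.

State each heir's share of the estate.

The spouse counts as an additional share at the children's level, so there are 3 primary shares of 4,000. Joris takes one such share (4,000).
The children's combined portion (8,000) is divided into 2 shares of 4,000: Tamsin and Sione each take 4,000.

Joris: 4,000; Tamsin: 4,000; Sione: 4,000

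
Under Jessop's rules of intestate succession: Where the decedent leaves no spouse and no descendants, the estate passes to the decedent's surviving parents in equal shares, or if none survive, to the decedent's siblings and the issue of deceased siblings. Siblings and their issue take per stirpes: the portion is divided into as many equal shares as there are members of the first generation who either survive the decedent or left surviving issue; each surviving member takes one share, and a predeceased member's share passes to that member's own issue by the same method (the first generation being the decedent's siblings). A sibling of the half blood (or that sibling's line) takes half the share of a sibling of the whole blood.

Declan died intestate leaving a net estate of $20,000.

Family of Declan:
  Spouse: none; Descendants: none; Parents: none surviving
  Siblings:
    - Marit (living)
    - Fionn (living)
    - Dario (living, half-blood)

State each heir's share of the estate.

The entire $20,000 passes to the siblings and their issue.
Counting each half-blood sibling's line as half a unit, there are 5/2 units in $20,000, so one unit is $8,000. Whole-blood lines (Marit and Fionn) take $8,000 each; half-blood lines (Dario) take $4,000 each.

Marit: $8,000; Fionn: $8,000; Dario: $4,000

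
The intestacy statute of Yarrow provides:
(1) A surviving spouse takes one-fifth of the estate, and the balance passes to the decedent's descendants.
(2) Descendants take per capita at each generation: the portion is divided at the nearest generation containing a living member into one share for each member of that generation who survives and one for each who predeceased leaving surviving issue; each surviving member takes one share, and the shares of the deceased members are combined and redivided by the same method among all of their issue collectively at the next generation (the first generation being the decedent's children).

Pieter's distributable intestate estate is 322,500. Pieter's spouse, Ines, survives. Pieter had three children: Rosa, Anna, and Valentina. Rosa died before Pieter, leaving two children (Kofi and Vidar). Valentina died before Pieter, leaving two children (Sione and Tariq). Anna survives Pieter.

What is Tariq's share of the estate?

Ines takes one-fifth of 322,500 = 64,500. The remaining 258,000 passes to the descendants.
The descendants' portion (258,000) is divided at the children's generation into 3 shares of 86,000. Anna takes 86,000. The 2 shares of the deceased (Rosa and Valentina) are combined into a pool of 172,000.
That pool (172,000) is divided at the grandchildren's generation equally among Kofi, Vidar, Sione, and Tariq: 43,000 each.

Tariq receives 43,000.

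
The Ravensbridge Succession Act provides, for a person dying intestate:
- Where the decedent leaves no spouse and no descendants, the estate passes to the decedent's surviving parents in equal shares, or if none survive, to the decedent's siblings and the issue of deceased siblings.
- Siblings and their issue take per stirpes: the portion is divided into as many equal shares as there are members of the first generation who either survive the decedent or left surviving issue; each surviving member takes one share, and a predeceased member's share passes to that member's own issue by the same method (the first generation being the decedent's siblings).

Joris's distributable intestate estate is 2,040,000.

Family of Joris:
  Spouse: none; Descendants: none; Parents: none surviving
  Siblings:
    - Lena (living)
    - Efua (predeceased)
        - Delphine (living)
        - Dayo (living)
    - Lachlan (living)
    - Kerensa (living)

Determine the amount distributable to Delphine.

The entire 2,040,000 passes to the siblings and their issue.
That amount (2,040,000) is divided into 4 shares of 510,000: Lena, Lachlan, and Kerensa each take 510,000; Efua's 510,000 share passes to Efua's issue.
Efua's share (510,000) is divided into 2 shares of 255,000: Delphine and Dayo each take 255,000.

Delphine receives 255,000.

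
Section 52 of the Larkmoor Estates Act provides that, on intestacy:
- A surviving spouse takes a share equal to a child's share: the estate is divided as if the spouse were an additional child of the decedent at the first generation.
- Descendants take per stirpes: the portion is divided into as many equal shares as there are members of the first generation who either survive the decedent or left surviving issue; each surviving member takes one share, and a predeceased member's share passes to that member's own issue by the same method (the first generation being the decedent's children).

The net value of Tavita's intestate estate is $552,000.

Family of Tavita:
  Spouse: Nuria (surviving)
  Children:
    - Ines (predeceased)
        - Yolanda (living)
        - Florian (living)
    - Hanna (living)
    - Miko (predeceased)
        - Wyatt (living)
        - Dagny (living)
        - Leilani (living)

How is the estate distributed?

The spouse counts as an additional share at the children's level, so there are 4 primary shares of $138,000. Nuria takes one such share ($138,000).
The children's combined portion ($414,000) is divided into 3 shares of $138,000: Hanna takes $138,000; Ines's $138,000 share passes to Ines's issue; Miko's $138,000 share passes to Miko's issue.
Ines's share ($138,000) is divided into 2 shares of $69,000: Yolanda and Florian each take $69,000.
Miko's share ($138,000) is divided into 3 shares of $46,000: Wyatt, Dagny, and Leilani each take $46,000.

Nuria: $138,000; Yolanda: $69,000; Florian: $69,000; Hanna: $138,000; Wyatt: $46,000; Dagny: $46,000; Leilani: $46,000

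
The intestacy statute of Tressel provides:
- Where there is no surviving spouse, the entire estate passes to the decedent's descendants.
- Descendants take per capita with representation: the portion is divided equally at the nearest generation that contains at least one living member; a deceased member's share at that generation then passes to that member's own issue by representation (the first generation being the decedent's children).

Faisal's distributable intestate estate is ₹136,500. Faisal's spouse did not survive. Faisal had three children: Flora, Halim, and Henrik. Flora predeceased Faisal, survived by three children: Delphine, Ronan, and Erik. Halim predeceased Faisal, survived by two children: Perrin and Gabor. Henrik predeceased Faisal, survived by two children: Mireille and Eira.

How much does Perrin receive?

The entire ₹136,500 passes to the descendants.
No child survives, so the initial division is made at the grandchildren's generation.
That amount (₹136,500) is divided into 7 shares of ₹19,500: Delphine, Ronan, Erik, Perrin, Gabor, Mireille, and Eira each take ₹19,500.

Perrin receives ₹19,500.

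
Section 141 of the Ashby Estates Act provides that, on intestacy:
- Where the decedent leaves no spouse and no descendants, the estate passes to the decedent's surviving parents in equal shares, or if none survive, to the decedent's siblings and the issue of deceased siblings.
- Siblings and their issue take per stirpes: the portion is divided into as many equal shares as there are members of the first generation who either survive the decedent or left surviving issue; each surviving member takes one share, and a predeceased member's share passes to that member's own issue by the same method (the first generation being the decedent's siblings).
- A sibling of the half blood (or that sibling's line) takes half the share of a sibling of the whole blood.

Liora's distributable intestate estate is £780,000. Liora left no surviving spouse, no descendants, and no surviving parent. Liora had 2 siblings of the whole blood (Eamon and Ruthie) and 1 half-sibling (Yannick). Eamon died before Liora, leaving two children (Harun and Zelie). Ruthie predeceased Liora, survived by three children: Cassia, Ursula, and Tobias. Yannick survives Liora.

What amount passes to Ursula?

Ursula receives £104,000.

The entire £780,000 passes to the siblings and their issue.
Counting each half-blood sibling's line as half a unit, there are 5/2 units in £780,000, so one unit is £312,000. Whole-blood lines (Eamon and Ruthie) take £312,000 each; half-blood lines (Yannick) take £156,000 each.
Eamon's share (£312,000) is divided into 2 shares of £156,000: Harun and Zelie each take £156,000.
Ruthie's share (£312,000) is divided into 3 shares of £104,000: Cassia, Ursula, and Tobias each take £104,000.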